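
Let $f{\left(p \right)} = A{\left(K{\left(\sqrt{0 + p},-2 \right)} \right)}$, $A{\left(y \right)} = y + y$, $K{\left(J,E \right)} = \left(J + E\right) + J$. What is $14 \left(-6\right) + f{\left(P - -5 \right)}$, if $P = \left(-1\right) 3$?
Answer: $-88 + 4 \sqrt{2} \approx -82.343$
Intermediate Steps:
$K{\left(J,E \right)} = E + 2 J$ ($K{\left(J,E \right)} = \left(E + J\right) + J = E + 2 J$)
$P = -3$
$A{\left(y \right)} = 2 y$
$f{\left(p \right)} = -4 + 4 \sqrt{p}$ ($f{\left(p \right)} = 2 \left(-2 + 2 \sqrt{0 + p}\right) = 2 \left(-2 + 2 \sqrt{p}\right) = -4 + 4 \sqrt{p}$)
$14 \left(-6\right) + f{\left(P - -5 \right)} = 14 \left(-6\right) - \left(4 - 4 \sqrt{-3 - -5}\right) = -84 - \left(4 - 4 \sqrt{-3 + 5}\right) = -84 - \left(4 - 4 \sqrt{2}\right) = -88 + 4 \sqrt{2}$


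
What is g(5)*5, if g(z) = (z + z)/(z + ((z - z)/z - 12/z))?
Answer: 250/13 ≈ 19.231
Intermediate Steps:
g(z) = 2*z/(z - 12/z) (g(z) = (2*z)/(z + (0/z - 12/z)) = (2*z)/(z + (0 - 12/z)) = (2*z)/(z - 12/z) = 2*z/(z - 12/z))
g(5)*5 = (2*5**2/(-12 + 5**2))*5 = (2*25/(-12 + 25))*5 = (2*25/13)*5 = (2*25*(1/13))*5 = (50/13)*5 = 250/13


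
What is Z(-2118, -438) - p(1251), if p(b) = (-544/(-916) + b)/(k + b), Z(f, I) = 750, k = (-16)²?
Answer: 258540635/345103 ≈ 749.17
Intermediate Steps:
k = 256
p(b) = (136/229 + b)/(256 + b) (p(b) = (-544/(-916) + b)/(256 + b) = (-544*(-1/916) + b)/(256 + b) = (136/229 + b)/(256 + b))
Z(-2118, -438) - p(1251) = 750 - (136/229 + 1251)/(256 + 1251) = 750 - 286615/(1507*229) = 750 - 1*286615/345103 = 750 - 286615/345103 = 258540635/345103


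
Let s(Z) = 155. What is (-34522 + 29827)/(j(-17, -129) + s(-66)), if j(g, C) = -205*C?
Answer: -939/5320 ≈ -0.17650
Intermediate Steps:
(-34522 + 29827)/(j(-17, -129) + s(-66)) = (-34522 + 29827)/(-205*(-129) + 155) = -4695/(26445 + 155) = -4695/26600 = -4695*1/26600 = -939/5320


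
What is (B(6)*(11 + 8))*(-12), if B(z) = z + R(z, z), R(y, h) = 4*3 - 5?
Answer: -2964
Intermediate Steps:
R(y, h) = 7 (R(y, h) = 12 - 5 = 7)
B(z) = 7 + z (B(z) = z + 7 = 7 + z)
(B(6)*(11 + 8))*(-12) = ((7 + 6)*(11 + 8))*(-12) = (13*19)*(-12) = 247*(-12) = -2964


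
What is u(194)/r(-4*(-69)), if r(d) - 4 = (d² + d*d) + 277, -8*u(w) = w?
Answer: -97/610532 ≈ -0.00015888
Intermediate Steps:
u(w) = -w/8
r(d) = 281 + 2*d² (r(d) = 4 + ((d² + d*d) + 277) = 4 + ((d² + d²) + 277) = 4 + (2*d² + 277) = 4 + (277 + 2*d²) = 281 + 2*d²)
u(194)/r(-4*(-69)) = (-⅛*194)/(281 + 2*(-4*(-69))²) = -97/(4*(281 + 2*276²)) = -97/(4*(281 + 2*76176)) = -97/(4*(281 + 152352)) = -97/4/152633 = -97/4*1/152633 = -97/610532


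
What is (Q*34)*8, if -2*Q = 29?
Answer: -3944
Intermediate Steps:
Q = -29/2 (Q = -1/2*29 = -29/2 ≈ -14.500)
(Q*34)*8 = -29/2*34*8 = -493*8 = -3944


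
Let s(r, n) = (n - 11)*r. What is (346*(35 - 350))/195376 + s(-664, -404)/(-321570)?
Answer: -4444286243/3141353016 ≈ -1.4148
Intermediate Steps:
s(r, n) = r*(-11 + n) (s(r, n) = (-11 + n)*r = r*(-11 + n))
(346*(35 - 350))/195376 + s(-664, -404)/(-321570) = (346*(35 - 350))/195376 - 664*(-11 - 404)/(-321570) = (346*(-315))*(1/195376) - 664*(-415)*(-1/321570) = -108990*1/195376 + 275560*(-1/321570) = -54495/97688 - 27556/32157 = -4444286243/3141353016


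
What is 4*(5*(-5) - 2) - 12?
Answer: -120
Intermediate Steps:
4*(5*(-5) - 2) - 12 = 4*(-25 - 2) - 12 = 4*(-27) - 12 = -108 - 12 = -120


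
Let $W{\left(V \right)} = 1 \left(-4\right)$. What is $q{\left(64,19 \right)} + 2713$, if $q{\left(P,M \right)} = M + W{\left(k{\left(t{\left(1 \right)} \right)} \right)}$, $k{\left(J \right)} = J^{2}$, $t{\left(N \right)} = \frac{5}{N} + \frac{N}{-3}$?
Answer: $2728$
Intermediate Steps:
$t{\left(N \right)} = \frac{5}{N} - \frac{N}{3}$ ($t{\left(N \right)} = \frac{5}{N} + N \left(- \frac{1}{3}\right) = \frac{5}{N} - \frac{N}{3}$)
$W{\left(V \right)} = -4$
$q{\left(P,M \right)} = -4 + M$ ($q{\left(P,M \right)} = M - 4 = -4 + M$)
$q{\left(64,19 \right)} + 2713 = \left(-4 + 19\right) + 2713 = 15 + 2713 = 2728$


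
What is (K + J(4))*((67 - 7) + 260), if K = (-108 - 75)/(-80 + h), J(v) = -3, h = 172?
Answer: -36720/23 ≈ -1596.5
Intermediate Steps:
K = -183/92 (K = (-108 - 75)/(-80 + 172) = -183/92 ≈ -1.9891)
(K + J(4))*((67 - 7) + 260) = (-183/92 - 3)*((67 - 7) + 260) = -459*(60 + 260)/92 = -459/92*320 = -36720/23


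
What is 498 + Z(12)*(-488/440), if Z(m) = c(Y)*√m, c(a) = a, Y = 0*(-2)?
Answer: 498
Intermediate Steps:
Y = 0
Z(m) = 0 (Z(m) = 0*√m = 0)
498 + Z(12)*(-488/440) = 498 + 0*(-488/440) = 498 + 0*(-488*1/440) = 498 + 0*(-61/55) = 498 + 0 = 498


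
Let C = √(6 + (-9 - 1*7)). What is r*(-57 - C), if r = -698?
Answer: 39786 + 698*I*√10 ≈ 39786.0 + 2207.3*I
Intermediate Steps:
C = I*√10 (C = √(6 + (-9 - 7)) = √(6 - 16) = √(-10) = I*√10 ≈ 3.1623*I)
r*(-57 - C) = -698*(-57 - I*√10) = 39786 + 698*I*√10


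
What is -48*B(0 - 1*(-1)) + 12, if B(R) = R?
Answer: -36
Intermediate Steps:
-48*B(0 - 1*(-1)) + 12 = -48*(0 - 1*(-1)) + 12 = -48*(0 + 1) + 12 = -48*1 + 12 = -48 + 12 = -36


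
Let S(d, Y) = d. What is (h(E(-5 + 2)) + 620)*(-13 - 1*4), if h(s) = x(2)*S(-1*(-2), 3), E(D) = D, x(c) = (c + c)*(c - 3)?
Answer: -10404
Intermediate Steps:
x(c) = 2*c*(-3 + c) (x(c) = (2*c)*(-3 + c) = 2*c*(-3 + c))
h(s) = -8 (h(s) = (2*2*(-3 + 2))*(-1*(-2)) = (2*2*(-1))*2 = -4*2 = -8)
(h(E(-5 + 2)) + 620)*(-13 - 1*4) = (-8 + 620)*(-13 - 1*4) = 612*(-13 - 4) = 612*(-17) = -10404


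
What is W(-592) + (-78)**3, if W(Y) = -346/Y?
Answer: -140467219/296 ≈ -4.7455e+5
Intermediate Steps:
W(-592) + (-78)**3 = -346/(-592) + (-78)**3 = -346*(-1/592) - 474552 = 173/296 - 474552 = -140467219/296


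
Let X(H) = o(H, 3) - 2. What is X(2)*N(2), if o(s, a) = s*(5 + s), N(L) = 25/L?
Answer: 150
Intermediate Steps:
X(H) = -2 + H*(5 + H) (X(H) = H*(5 + H) - 2 = -2 + H*(5 + H))
X(2)*N(2) = (-2 + 2*(5 + 2))*(25/2) = (-2 + 2*7)*(25*(½)) = (-2 + 14)*(25/2) = 12*(25/2) = 150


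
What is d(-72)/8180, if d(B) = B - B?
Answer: 0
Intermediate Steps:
d(B) = 0
d(-72)/8180 = 0/8180 = 0*(1/8180) = 0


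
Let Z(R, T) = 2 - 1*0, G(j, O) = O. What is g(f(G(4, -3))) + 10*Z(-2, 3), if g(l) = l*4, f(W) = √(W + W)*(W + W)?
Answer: 20 - 24*I*√6 ≈ 20.0 - 58.788*I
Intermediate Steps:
Z(R, T) = 2 (Z(R, T) = 2 + 0 = 2)
f(W) = 2*√2*W^(3/2) (f(W) = √(2*W)*(2*W) = (√2*√W)*(2*W) = 2*√2*W^(3/2))
g(l) = 4*l
g(f(G(4, -3))) + 10*Z(-2, 3) = 4*(2*√2*(-3)^(3/2)) + 10*2 = 4*(2*√2*(-3*I*√3)) + 20 = 4*(-6*I*√6) + 20 = -24*I*√6 + 20 = 20 - 24*I*√6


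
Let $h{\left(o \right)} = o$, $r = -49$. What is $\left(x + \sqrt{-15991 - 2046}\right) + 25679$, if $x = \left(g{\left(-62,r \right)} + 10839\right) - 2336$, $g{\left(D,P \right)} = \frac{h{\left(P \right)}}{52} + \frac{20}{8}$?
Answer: $\frac{1777545}{52} + i \sqrt{18037} \approx 34184.0 + 134.3 i$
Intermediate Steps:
$g{\left(D,P \right)} = \frac{5}{2} + \frac{P}{52}$ ($g{\left(D,P \right)} = \frac{P}{52} + \frac{20}{8} = P \frac{1}{52} + 20 \cdot \frac{1}{8} = \frac{P}{52} + \frac{5}{2} = \frac{5}{2} + \frac{P}{52}$)
$x = \frac{442237}{52}$ ($x = \left(\left(\frac{5}{2} + \frac{1}{52} \left(-49\right)\right) + 10839\right) - 2336 = \left(\left(\frac{5}{2} - \frac{49}{52}\right) + 10839\right) - 2336 = \left(\frac{81}{52} + 10839\right) - 2336 = \frac{563709}{52} - 2336 = \frac{442237}{52} \approx 8504.6$)
$\left(x + \sqrt{-15991 - 2046}\right) + 25679 = \left(\frac{442237}{52} + \sqrt{-15991 - 2046}\right) + 25679 = \left(\frac{442237}{52} + \sqrt{-18037}\right) + 25679 = \left(\frac{442237}{52} + i \sqrt{18037}\right) + 25679 = \frac{1777545}{52} + i \sqrt{18037}$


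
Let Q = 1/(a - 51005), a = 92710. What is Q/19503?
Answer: 1/813372615 ≈ 1.2294e-9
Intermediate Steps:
Q = 1/41705 (Q = 1/(92710 - 51005) = 1/41705 ≈ 2.3978e-5)
Q/19503 = (1/41705)/19503 = (1/41705)*(1/19503) = 1/813372615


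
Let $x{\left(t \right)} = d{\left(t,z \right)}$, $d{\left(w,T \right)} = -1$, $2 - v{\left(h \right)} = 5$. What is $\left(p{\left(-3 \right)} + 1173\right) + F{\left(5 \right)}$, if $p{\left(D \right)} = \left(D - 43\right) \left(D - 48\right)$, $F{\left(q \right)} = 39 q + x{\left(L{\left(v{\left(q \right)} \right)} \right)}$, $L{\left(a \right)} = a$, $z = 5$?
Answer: $3713$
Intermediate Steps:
$v{\left(h \right)} = -3$ ($v{\left(h \right)} = 2 - 5 = -3$)
$x{\left(t \right)} = -1$
$F{\left(q \right)} = -1 + 39 q$ ($F{\left(q \right)} = 39 q - 1 = -1 + 39 q$)
$p{\left(D \right)} = \left(-48 + D\right) \left(-43 + D\right)$ ($p{\left(D \right)} = \left(-43 + D\right) \left(-48 + D\right) = \left(-48 + D\right) \left(-43 + D\right)$)
$\left(p{\left(-3 \right)} + 1173\right) + F{\left(5 \right)} = \left(\left(2064 + \left(-3\right)^{2} - -273\right) + 1173\right) + \left(-1 + 39 \cdot 5\right) = \left(\left(2064 + 9 + 273\right) + 1173\right) + \left(-1 + 195\right) = \left(2346 + 1173\right) + 194 = 3519 + 194 = 3713$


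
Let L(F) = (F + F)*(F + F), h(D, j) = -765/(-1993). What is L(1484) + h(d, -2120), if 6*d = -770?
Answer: 17556385597/1993 ≈ 8.8090e+6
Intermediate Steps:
d = -385/3 (d = (⅙)*(-770) = -385/3 ≈ -128.33)
h(D, j) = 765/1993 (h(D, j) = -765*(-1/1993) = 765/1993)
L(F) = 4*F² (L(F) = (2*F)*(2*F) = 4*F²)
L(1484) + h(d, -2120) = 4*1484² + 765/1993 = 4*2202256 + 765/1993 = 8809024 + 765/1993 = 17556385597/1993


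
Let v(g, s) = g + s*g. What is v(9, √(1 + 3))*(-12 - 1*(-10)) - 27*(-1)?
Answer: -27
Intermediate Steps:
v(g, s) = g + g*s
v(9, √(1 + 3))*(-12 - 1*(-10)) - 27*(-1) = (9*(1 + √(1 + 3)))*(-12 - 1*(-10)) - 27*(-1) = (9*(1 + √4))*(-12 + 10) + 27 = (9*(1 + 2))*(-2) + 27 = (9*3)*(-2) + 27 = 27*(-2) + 27 = -54 + 27 = -27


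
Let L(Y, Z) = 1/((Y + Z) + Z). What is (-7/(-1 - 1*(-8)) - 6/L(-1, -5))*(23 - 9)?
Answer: 910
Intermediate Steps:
L(Y, Z) = 1/(Y + 2*Z)
(-7/(-1 - 1*(-8)) - 6/L(-1, -5))*(23 - 9) = (-7/(-1 - 1*(-8)) - 6/(1/(-1 + 2*(-5))))*(23 - 9) = (-7/(-1 + 8) - 6/(1/(-1 - 10)))*14 = (-7/7 - 6/(1/(-11)))*14 = (-7*1/7 - 6/(-1/11))*14 = (-1 - 6*(-11))*14 = (-1 + 66)*14 = 65*14 = 910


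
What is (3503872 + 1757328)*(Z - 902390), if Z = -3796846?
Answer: -24723620443200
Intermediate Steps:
(3503872 + 1757328)*(Z - 902390) = (3503872 + 1757328)*(-3796846 - 902390) = 5261200*(-4699236) = -24723620443200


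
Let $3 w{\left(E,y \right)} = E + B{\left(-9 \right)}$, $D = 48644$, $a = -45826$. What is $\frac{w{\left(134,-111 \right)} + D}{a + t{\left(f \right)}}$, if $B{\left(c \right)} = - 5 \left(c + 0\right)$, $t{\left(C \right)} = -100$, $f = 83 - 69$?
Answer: $- \frac{146111}{137778} \approx -1.0605$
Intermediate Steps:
$f = 14$ ($f = 83 - 69 = 14$)
$B{\left(c \right)} = - 5 c$
$w{\left(E,y \right)} = 15 + \frac{E}{3}$ ($w{\left(E,y \right)} = \frac{E - -45}{3} = \frac{E + 45}{3} = \frac{45 + E}{3} = 15 + \frac{E}{3}$)
$\frac{w{\left(134,-111 \right)} + D}{a + t{\left(f \right)}} = \frac{\left(15 + \frac{1}{3} \cdot 134\right) + 48644}{-45826 - 100} = \frac{\left(15 + \frac{134}{3}\right) + 48644}{-45926} = \left(\frac{179}{3} + 48644\right) \left(- \frac{1}{45926}\right) = \frac{146111}{3} \left(- \frac{1}{45926}\right) = - \frac{146111}{137778}$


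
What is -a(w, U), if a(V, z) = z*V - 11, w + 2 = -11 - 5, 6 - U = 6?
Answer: 11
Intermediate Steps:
U = 0 (U = 6 - 1*6 = 6 - 6 = 0)
w = -18 (w = -2 + (-11 - 5) = -2 - 16 = -18)
a(V, z) = -11 + V*z (a(V, z) = V*z - 11 = -11 + V*z)
-a(w, U) = -(-11 - 18*0) = -(-11 + 0) = -1*(-11) = 11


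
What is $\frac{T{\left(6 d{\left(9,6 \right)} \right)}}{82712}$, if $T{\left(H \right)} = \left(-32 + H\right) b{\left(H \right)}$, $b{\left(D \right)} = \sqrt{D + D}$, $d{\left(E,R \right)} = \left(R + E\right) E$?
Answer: $\frac{3501 \sqrt{5}}{20678} \approx 0.37859$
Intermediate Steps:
$d{\left(E,R \right)} = E \left(E + R\right)$ ($d{\left(E,R \right)} = \left(E + R\right) E = E \left(E + R\right)$)
$b{\left(D \right)} = \sqrt{2} \sqrt{D}$ ($b{\left(D \right)} = \sqrt{2 D} = \sqrt{2} \sqrt{D}$)
$T{\left(H \right)} = \sqrt{2} \sqrt{H} \left(-32 + H\right)$ ($T{\left(H \right)} = \left(-32 + H\right) \sqrt{2} \sqrt{H} = \sqrt{2} \sqrt{H} \left(-32 + H\right)$)
$\frac{T{\left(6 d{\left(9,6 \right)} \right)}}{82712} = \frac{\sqrt{2} \sqrt{6 \cdot 9 \left(9 + 6\right)} \left(-32 + 6 \cdot 9 \left(9 + 6\right)\right)}{82712} = \sqrt{2} \sqrt{6 \cdot 9 \cdot 15} \left(-32 + 6 \cdot 9 \cdot 15\right) \frac{1}{82712} = \sqrt{2} \sqrt{6 \cdot 135} \left(-32 + 6 \cdot 135\right) \frac{1}{82712} = \sqrt{2} \sqrt{810} \left(-32 + 810\right) \frac{1}{82712} = \sqrt{2} \cdot 9 \sqrt{10} \cdot 778 \cdot \frac{1}{82712} = 14004 \sqrt{5} \cdot \frac{1}{82712} = \frac{3501 \sqrt{5}}{20678}$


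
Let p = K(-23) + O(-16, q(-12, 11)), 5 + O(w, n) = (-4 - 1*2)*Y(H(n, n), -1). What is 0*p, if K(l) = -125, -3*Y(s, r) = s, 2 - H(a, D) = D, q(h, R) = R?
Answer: 0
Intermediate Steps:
H(a, D) = 2 - D
Y(s, r) = -s/3
O(w, n) = -1 - 2*n (O(w, n) = -5 + (-4 - 1*2)*(-(2 - n)/3) = -5 + (-4 - 2)*(-2/3 + n/3) = -5 - 6*(-2/3 + n/3) = -5 + (4 - 2*n) = -1 - 2*n)
p = -148 (p = -125 + (-1 - 2*11) = -125 + (-1 - 22) = -125 - 23 = -148)
0*p = 0*(-148) = 0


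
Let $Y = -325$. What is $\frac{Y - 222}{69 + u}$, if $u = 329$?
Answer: $- \frac{547}{398} \approx -1.3744$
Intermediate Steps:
$\frac{Y - 222}{69 + u} = \frac{-325 - 222}{69 + 329} = - \frac{547}{398}$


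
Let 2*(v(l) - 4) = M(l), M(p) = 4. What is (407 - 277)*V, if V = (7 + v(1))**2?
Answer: 21970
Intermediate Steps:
v(l) = 6 (v(l) = 4 + (1/2)*4 = 4 + 2 = 6)
V = 169 (V = (7 + 6)**2 = 13**2 = 169)
(407 - 277)*V = (407 - 277)*169 = 130*169 = 21970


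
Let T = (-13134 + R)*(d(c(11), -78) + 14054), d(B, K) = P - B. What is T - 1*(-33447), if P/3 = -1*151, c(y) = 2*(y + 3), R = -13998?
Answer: -368229189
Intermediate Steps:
c(y) = 6 + 2*y (c(y) = 2*(3 + y) = 6 + 2*y)
P = -453 (P = 3*(-1*151) = 3*(-151) = -453)
d(B, K) = -453 - B
T = -368262636 (T = (-13134 - 13998)*((-453 - (6 + 2*11)) + 14054) = -27132*((-453 - (6 + 22)) + 14054) = -27132*((-453 - 1*28) + 14054) = -27132*((-453 - 28) + 14054) = -27132*(-481 + 14054) = -27132*13573 = -368262636)
T - 1*(-33447) = -368262636 - 1*(-33447) = -368262636 + 33447 = -368229189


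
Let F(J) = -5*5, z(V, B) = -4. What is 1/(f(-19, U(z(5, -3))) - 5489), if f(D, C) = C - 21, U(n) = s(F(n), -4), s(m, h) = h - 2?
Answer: -1/5516 ≈ -0.00018129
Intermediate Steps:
F(J) = -25
s(m, h) = -2 + h
U(n) = -6 (U(n) = -2 - 4 = -6)
f(D, C) = -21 + C
1/(f(-19, U(z(5, -3))) - 5489) = 1/((-21 - 6) - 5489) = 1/(-27 - 5489) = 1/(-5516) = -1/5516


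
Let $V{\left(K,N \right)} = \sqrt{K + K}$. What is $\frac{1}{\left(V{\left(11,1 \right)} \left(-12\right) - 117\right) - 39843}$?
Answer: $- \frac{555}{22177756} + \frac{\sqrt{22}}{133066536} \approx -2.499 \cdot 10^{-5}$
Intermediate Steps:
$V{\left(K,N \right)} = \sqrt{2} \sqrt{K}$ ($V{\left(K,N \right)} = \sqrt{2 K} = \sqrt{2} \sqrt{K}$)
$\frac{1}{\left(V{\left(11,1 \right)} \left(-12\right) - 117\right) - 39843} = \frac{1}{\left(\sqrt{2} \sqrt{11} \left(-12\right) - 117\right) - 39843} = \frac{1}{\left(\sqrt{22} \left(-12\right) - 117\right) - 39843} = \frac{1}{\left(- 12 \sqrt{22} - 117\right) - 39843} = \frac{1}{\left(-117 - 12 \sqrt{22}\right) - 39843} = \frac{1}{-39960 - 12 \sqrt{22}}$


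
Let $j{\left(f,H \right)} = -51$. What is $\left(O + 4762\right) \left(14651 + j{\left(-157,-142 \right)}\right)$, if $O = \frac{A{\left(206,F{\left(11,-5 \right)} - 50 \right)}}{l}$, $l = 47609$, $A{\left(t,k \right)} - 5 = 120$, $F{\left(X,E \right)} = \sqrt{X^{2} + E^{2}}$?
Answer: $\frac{3310027071800}{47609} \approx 6.9525 \cdot 10^{7}$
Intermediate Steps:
$F{\left(X,E \right)} = \sqrt{E^{2} + X^{2}}$
$A{\left(t,k \right)} = 125$ ($A{\left(t,k \right)} = 5 + 120 = 125$)
$O = \frac{125}{47609} \approx 0.0026256$
$\left(O + 4762\right) \left(14651 + j{\left(-157,-142 \right)}\right) = \left(\frac{125}{47609} + 4762\right) \left(14651 - 51\right) = \frac{226714183}{47609} \cdot 14600 = \frac{3310027071800}{47609}$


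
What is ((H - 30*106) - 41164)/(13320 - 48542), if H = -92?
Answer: 22218/17611 ≈ 1.2616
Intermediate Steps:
((H - 30*106) - 41164)/(13320 - 48542) = ((-92 - 30*106) - 41164)/(13320 - 48542) = ((-92 - 3180) - 41164)/(-35222) = (-3272 - 41164)*(-1/35222) = -44436*(-1/35222) = 22218/17611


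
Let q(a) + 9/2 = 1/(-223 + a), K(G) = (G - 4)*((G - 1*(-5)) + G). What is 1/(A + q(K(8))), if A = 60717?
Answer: 278/16878073 ≈ 1.6471e-5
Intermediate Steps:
K(G) = (-4 + G)*(5 + 2*G) (K(G) = (-4 + G)*((G + 5) + G) = (-4 + G)*((5 + G) + G) = (-4 + G)*(5 + 2*G))
q(a) = -9/2 + 1/(-223 + a)
1/(A + q(K(8))) = 1/(60717 + (2009 - 9*(-20 - 3*8 + 2*8²))/(2*(-223 + (-20 - 3*8 + 2*8²)))) = 1/(60717 + (2009 - 9*(-20 - 24 + 2*64))/(2*(-223 + (-20 - 24 + 2*64)))) = 1/(60717 + (2009 - 9*(-20 - 24 + 128))/(2*(-223 + (-20 - 24 + 128)))) = 1/(60717 + (2009 - 9*84)/(2*(-223 + 84))) = 1/(60717 + (½)*(2009 - 756)/(-139)) = 1/(60717 + (½)*(-1/139)*1253) = 1/(60717 - 1253/278) = 1/(16878073/278) = 278/16878073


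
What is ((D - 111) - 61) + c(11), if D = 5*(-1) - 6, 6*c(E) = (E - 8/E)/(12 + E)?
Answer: -277681/1518 ≈ -182.93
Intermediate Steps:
c(E) = (E - 8/E)/(6*(12 + E)) (c(E) = ((E - 8/E)/(12 + E))/6 = (E - 8/E)/(6*(12 + E)))
D = -11 (D = -5 - 6 = -11)
((D - 111) - 61) + c(11) = ((-11 - 111) - 61) + (1/6)*(-8 + 11**2)/(11*(12 + 11)) = (-122 - 61) + (1/6)*(1/11)*(-8 + 121)/23 = -183 + (1/6)*(1/11)*(1/23)*113 = -183 + 113/1518 = -277681/1518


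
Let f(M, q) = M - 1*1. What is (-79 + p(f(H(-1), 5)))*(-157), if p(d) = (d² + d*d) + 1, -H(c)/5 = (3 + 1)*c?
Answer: -101108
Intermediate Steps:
H(c) = -20*c (H(c) = -5*(3 + 1)*c = -20*c)
f(M, q) = -1 + M (f(M, q) = M - 1 = -1 + M)
p(d) = 1 + 2*d² (p(d) = (d² + d²) + 1 = 2*d² + 1 = 1 + 2*d²)
(-79 + p(f(H(-1), 5)))*(-157) = (-79 + (1 + 2*(-1 - 20*(-1))²))*(-157) = (-79 + (1 + 2*(-1 + 20)²))*(-157) = (-79 + (1 + 2*19²))*(-157) = (-79 + (1 + 2*361))*(-157) = (-79 + (1 + 722))*(-157) = (-79 + 723)*(-157) = 644*(-157) = -101108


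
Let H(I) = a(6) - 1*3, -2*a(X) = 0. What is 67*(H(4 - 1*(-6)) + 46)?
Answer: 2881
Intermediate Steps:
a(X) = 0 (a(X) = -1/2*0 = 0)
H(I) = -3 (H(I) = 0 - 1*3 = 0 - 3 = -3)
67*(H(4 - 1*(-6)) + 46) = 67*(-3 + 46) = 67*43 = 2881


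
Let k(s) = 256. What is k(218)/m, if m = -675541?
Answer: -256/675541 ≈ -0.00037896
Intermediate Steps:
k(218)/m = 256/(-675541) = 256*(-1/675541) = -256/675541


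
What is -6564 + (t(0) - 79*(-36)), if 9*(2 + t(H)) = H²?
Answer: -3722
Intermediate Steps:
t(H) = -2 + H²/9
-6564 + (t(0) - 79*(-36)) = -6564 + ((-2 + (⅑)*0²) - 79*(-36)) = -6564 + ((-2 + (⅑)*0) + 2844) = -6564 + ((-2 + 0) + 2844) = -6564 + (-2 + 2844) = -6564 + 2842 = -3722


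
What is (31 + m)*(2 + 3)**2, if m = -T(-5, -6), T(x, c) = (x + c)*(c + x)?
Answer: -2250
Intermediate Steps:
T(x, c) = (c + x)**2 (T(x, c) = (c + x)*(c + x) = (c + x)**2)
m = -121 (m = -(-6 - 5)**2 = -1*(-11)**2 = -1*121 = -121)
(31 + m)*(2 + 3)**2 = (31 - 121)*(2 + 3)**2 = -90*5**2 = -90*25 = -2250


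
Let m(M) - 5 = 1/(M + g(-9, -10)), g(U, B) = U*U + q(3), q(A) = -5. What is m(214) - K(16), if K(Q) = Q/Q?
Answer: 1161/290 ≈ 4.0034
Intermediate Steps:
g(U, B) = -5 + U**2 (g(U, B) = U*U - 5 = U**2 - 5 = -5 + U**2)
m(M) = 5 + 1/(76 + M) (m(M) = 5 + 1/(M + (-5 + (-9)**2)) = 5 + 1/(M + (-5 + 81)) = 5 + 1/(M + 76) = 5 + 1/(76 + M))
K(Q) = 1
m(214) - K(16) = (381 + 5*214)/(76 + 214) - 1*1 = (381 + 1070)/290 - 1 = (1/290)*1451 - 1 = 1451/290 - 1 = 1161/290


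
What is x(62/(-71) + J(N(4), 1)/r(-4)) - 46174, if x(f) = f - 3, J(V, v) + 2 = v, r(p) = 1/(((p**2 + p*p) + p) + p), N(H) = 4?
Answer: -3280333/71 ≈ -46202.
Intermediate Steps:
r(p) = 1/(2*p + 2*p**2) (r(p) = 1/(((p**2 + p**2) + p) + p) = 1/((2*p**2 + p) + p) = 1/((p + 2*p**2) + p) = 1/(2*p + 2*p**2))
J(V, v) = -2 + v
x(f) = -3 + f
x(62/(-71) + J(N(4), 1)/r(-4)) - 46174 = (-3 + (62/(-71) + (-2 + 1)/(((1/2)/(-4*(1 - 4)))))) - 46174 = (-3 + (62*(-1/71) - 1/((1/2)*(-1/4)/(-3)))) - 46174 = (-3 + (-62/71 - 1/((1/2)*(-1/4)*(-1/3)))) - 46174 = (-3 + (-62/71 - 1/1/24)) - 46174 = (-3 + (-62/71 - 1*24)) - 46174 = (-3 + (-62/71 - 24)) - 46174 = (-3 - 1766/71) - 46174 = -1979/71 - 46174 = -3280333/71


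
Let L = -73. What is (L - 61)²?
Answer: 17956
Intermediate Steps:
(L - 61)² = (-73 - 61)² = (-134)² = 17956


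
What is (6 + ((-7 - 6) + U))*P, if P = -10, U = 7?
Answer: 0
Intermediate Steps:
(6 + ((-7 - 6) + U))*P = (6 + ((-7 - 6) + 7))*(-10) = (6 + (-13 + 7))*(-10) = (6 - 6)*(-10) = 0*(-10) = 0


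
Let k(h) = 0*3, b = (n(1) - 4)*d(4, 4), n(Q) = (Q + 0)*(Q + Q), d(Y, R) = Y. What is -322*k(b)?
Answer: 0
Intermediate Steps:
n(Q) = 2*Q**2 (n(Q) = Q*(2*Q) = 2*Q**2)
b = -8 (b = (2*1**2 - 4)*4 = (2*1 - 4)*4 = (2 - 4)*4 = -2*4 = -8)
k(h) = 0
-322*k(b) = -322*0 = 0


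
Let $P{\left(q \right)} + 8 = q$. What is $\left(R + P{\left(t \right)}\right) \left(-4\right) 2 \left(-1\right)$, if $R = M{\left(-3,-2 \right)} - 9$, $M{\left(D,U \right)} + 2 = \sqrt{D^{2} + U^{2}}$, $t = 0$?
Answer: $-152 + 8 \sqrt{13} \approx -123.16$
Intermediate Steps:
$M{\left(D,U \right)} = -2 + \sqrt{D^{2} + U^{2}}$
$P{\left(q \right)} = -8 + q$
$R = -11 + \sqrt{13}$ ($R = \left(-2 + \sqrt{\left(-3\right)^{2} + \left(-2\right)^{2}}\right) - 9 = \left(-2 + \sqrt{9 + 4}\right) - 9 = \left(-2 + \sqrt{13}\right) - 9 = -11 + \sqrt{13} \approx -7.3944$)
$\left(R + P{\left(t \right)}\right) \left(-4\right) 2 \left(-1\right) = \left(\left(-11 + \sqrt{13}\right) + \left(-8 + 0\right)\right) \left(-4\right) 2 \left(-1\right) = \left(\left(-11 + \sqrt{13}\right) - 8\right) \left(\left(-8\right) \left(-1\right)\right) = \left(-19 + \sqrt{13}\right) 8 = -152 + 8 \sqrt{13}$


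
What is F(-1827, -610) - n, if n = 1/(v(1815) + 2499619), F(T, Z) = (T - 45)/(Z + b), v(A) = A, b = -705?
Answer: 4682683133/3289385710 ≈ 1.4236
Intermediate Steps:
F(T, Z) = (-45 + T)/(-705 + Z) (F(T, Z) = (T - 45)/(Z - 705) = (-45 + T)/(-705 + Z))
n = 1/2501434 (n = 1/(1815 + 2499619) = 1/2501434 ≈ 3.9977e-7)
F(-1827, -610) - n = (-45 - 1827)/(-705 - 610) - 1*1/2501434 = -1872/(-1315) - 1/2501434 = -1/1315*(-1872) - 1/2501434 = 1872/1315 - 1/2501434 = 4682683133/3289385710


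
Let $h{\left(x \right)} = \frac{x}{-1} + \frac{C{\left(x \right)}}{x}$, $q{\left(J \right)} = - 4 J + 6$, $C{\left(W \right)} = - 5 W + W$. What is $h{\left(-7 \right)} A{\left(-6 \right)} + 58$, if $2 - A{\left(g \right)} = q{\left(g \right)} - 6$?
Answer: $-8$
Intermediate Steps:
$C{\left(W \right)} = - 4 W$
$q{\left(J \right)} = 6 - 4 J$
$A{\left(g \right)} = 2 + 4 g$ ($A{\left(g \right)} = 2 - \left(\left(6 - 4 g\right) - 6\right) = 2 - - 4 g = 2 + 4 g$)
$h{\left(x \right)} = -4 - x$ ($h{\left(x \right)} = \frac{x}{-1} + \frac{\left(-4\right) x}{x} = x \left(-1\right) - 4 = - x - 4 = -4 - x$)
$h{\left(-7 \right)} A{\left(-6 \right)} + 58 = \left(-4 - -7\right) \left(2 + 4 \left(-6\right)\right) + 58 = \left(-4 + 7\right) \left(2 - 24\right) + 58 = 3 \left(-22\right) + 58 = -66 + 58 = -8$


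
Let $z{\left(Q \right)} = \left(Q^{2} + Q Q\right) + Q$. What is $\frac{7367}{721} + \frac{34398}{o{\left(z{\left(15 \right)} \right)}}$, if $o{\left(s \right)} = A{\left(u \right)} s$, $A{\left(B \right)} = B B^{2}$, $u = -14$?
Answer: $\frac{4555489}{447020} \approx 10.191$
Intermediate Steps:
$A{\left(B \right)} = B^{3}$
$z{\left(Q \right)} = Q + 2 Q^{2}$ ($z{\left(Q \right)} = \left(Q^{2} + Q^{2}\right) + Q = 2 Q^{2} + Q = Q + 2 Q^{2}$)
$o{\left(s \right)} = - 2744 s$ ($o{\left(s \right)} = \left(-14\right)^{3} s = - 2744 s$)
$\frac{7367}{721} + \frac{34398}{o{\left(z{\left(15 \right)} \right)}} = \frac{7367}{721} + \frac{34398}{\left(-2744\right) 15 \left(1 + 2 \cdot 15\right)} = 7367 \cdot \frac{1}{721} + \frac{34398}{\left(-2744\right) 15 \left(1 + 30\right)} = \frac{7367}{721} + \frac{34398}{\left(-2744\right) 15 \cdot 31} = \frac{7367}{721} + \frac{34398}{\left(-2744\right) 465} = \frac{7367}{721} + \frac{34398}{-1275960} = \frac{7367}{721} + 34398 \left(- \frac{1}{1275960}\right) = \frac{7367}{721} - \frac{117}{4340} = \frac{4555489}{447020}$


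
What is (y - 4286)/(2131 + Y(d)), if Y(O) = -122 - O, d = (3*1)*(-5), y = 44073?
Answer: 3617/184 ≈ 19.658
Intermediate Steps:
d = -15 (d = 3*(-5) = -15)
(y - 4286)/(2131 + Y(d)) = (44073 - 4286)/(2131 + (-122 - 1*(-15))) = 39787/(2131 + (-122 + 15)) = 39787/(2131 - 107) = 39787/2024 = 39787*(1/2024) = 3617/184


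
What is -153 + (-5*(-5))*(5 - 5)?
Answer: -153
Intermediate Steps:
-153 + (-5*(-5))*(5 - 5) = -153 + 25*0 = -153 + 0 = -153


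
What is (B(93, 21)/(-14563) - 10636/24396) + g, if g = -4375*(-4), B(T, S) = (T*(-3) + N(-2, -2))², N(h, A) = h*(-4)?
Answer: 1553858757824/88819737 ≈ 17495.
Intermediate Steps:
N(h, A) = -4*h
B(T, S) = (8 - 3*T)² (B(T, S) = (T*(-3) - 4*(-2))² = (-3*T + 8)² = (8 - 3*T)²)
g = 17500
(B(93, 21)/(-14563) - 10636/24396) + g = ((-8 + 3*93)²/(-14563) - 10636/24396) + 17500 = ((-8 + 279)²*(-1/14563) - 10636*1/24396) + 17500 = (271²*(-1/14563) - 2659/6099) + 17500 = (73441*(-1/14563) - 2659/6099) + 17500 = (-73441/14563 - 2659/6099) + 17500 = -486639676/88819737 + 17500 = 1553858757824/88819737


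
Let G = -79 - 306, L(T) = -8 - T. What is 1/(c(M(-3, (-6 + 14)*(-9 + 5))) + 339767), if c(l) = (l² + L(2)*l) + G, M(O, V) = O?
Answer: 1/339421 ≈ 2.9462e-6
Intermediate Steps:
G = -385
c(l) = -385 + l² - 10*l (c(l) = (l² + (-8 - 1*2)*l) - 385 = (l² + (-8 - 2)*l) - 385 = (l² - 10*l) - 385 = -385 + l² - 10*l)
1/(c(M(-3, (-6 + 14)*(-9 + 5))) + 339767) = 1/((-385 + (-3)² - 10*(-3)) + 339767) = 1/((-385 + 9 + 30) + 339767) = 1/(-346 + 339767) = 1/339421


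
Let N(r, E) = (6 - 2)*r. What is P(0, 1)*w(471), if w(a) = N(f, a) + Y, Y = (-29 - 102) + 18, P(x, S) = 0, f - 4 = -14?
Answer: 0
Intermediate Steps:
f = -10 (f = 4 - 14 = -10)
N(r, E) = 4*r
Y = -113 (Y = -131 + 18 = -113)
w(a) = -153 (w(a) = 4*(-10) - 113 = -40 - 113 = -153)
P(0, 1)*w(471) = 0*(-153) = 0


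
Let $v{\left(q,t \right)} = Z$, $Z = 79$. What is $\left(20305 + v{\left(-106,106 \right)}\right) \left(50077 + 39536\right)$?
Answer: $1826671392$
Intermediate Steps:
$v{\left(q,t \right)} = 79$
$\left(20305 + v{\left(-106,106 \right)}\right) \left(50077 + 39536\right) = \left(20305 + 79\right) \left(50077 + 39536\right) = 20384 \cdot 89613 = 1826671392$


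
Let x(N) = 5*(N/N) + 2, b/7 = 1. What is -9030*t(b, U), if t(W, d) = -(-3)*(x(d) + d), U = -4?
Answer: -81270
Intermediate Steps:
b = 7 (b = 7*1 = 7)
x(N) = 7 (x(N) = 5*1 + 2 = 5 + 2 = 7)
t(W, d) = 21 + 3*d (t(W, d) = -(-3)*(7 + d) = -(-21 - 3*d) = 21 + 3*d)
-9030*t(b, U) = -9030*(21 + 3*(-4)) = -9030*(21 - 12) = -9030*9 = -81270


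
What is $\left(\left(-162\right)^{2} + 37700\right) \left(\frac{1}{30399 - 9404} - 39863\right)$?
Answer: $- \frac{53516248049696}{20995} \approx -2.549 \cdot 10^{9}$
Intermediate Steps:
$\left(\left(-162\right)^{2} + 37700\right) \left(\frac{1}{30399 - 9404} - 39863\right) = \left(26244 + 37700\right) \left(\frac{1}{20995} - 39863\right) = 63944 \left(\frac{1}{20995} - 39863\right) = 63944 \left(- \frac{836923684}{20995}\right) = - \frac{53516248049696}{20995}$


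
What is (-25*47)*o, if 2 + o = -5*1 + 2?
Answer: 5875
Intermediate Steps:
o = -5 (o = -2 + (-5*1 + 2) = -2 + (-5 + 2) = -2 - 3 = -5)
(-25*47)*o = -25*47*(-5) = -1175*(-5) = 5875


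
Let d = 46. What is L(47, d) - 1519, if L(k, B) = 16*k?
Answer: -767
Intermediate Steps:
L(47, d) - 1519 = 16*47 - 1519 = 752 - 1519 = -767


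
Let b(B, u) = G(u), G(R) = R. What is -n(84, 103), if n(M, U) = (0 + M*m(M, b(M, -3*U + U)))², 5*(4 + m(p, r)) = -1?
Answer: -3111696/25 ≈ -1.2447e+5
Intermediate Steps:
b(B, u) = u
m(p, r) = -21/5 (m(p, r) = -4 + (⅕)*(-1) = -4 - ⅕ = -21/5)
n(M, U) = 441*M²/25 (n(M, U) = (0 + M*(-21/5))² = (0 - 21*M/5)² = (-21*M/5)² = 441*M²/25)
-n(84, 103) = -441*84²/25 = -441*7056/25 = -1*3111696/25 = -3111696/25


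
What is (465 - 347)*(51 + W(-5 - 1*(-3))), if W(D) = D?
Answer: 5782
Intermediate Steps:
(465 - 347)*(51 + W(-5 - 1*(-3))) = (465 - 347)*(51 + (-5 - 1*(-3))) = 118*(51 + (-5 + 3)) = 118*(51 - 2) = 118*49 = 5782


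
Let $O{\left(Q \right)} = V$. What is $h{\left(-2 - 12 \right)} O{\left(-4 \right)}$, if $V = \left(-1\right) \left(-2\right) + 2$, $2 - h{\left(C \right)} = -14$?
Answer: $64$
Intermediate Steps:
$h{\left(C \right)} = 16$ ($h{\left(C \right)} = 2 - -14 = 2 + 14 = 16$)
$V = 4$ ($V = 2 + 2 = 4$)
$O{\left(Q \right)} = 4$
$h{\left(-2 - 12 \right)} O{\left(-4 \right)} = 16 \cdot 4 = 64$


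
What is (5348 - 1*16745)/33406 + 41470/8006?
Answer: 647051219/133724218 ≈ 4.8387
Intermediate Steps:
(5348 - 1*16745)/33406 + 41470/8006 = (5348 - 16745)*(1/33406) + 41470*(1/8006) = -11397*1/33406 + 20735/4003 = -11397/33406 + 20735/4003 = 647051219/133724218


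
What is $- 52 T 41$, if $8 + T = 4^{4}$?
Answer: $-528736$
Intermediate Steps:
$T = 248$ ($T = -8 + 4^{4} = -8 + 256 = 248$)
$- 52 T 41 = \left(-52\right) 248 \cdot 41 = \left(-12896\right) 41 = -528736$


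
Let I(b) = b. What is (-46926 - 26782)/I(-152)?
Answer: 18427/38 ≈ 484.92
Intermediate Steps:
(-46926 - 26782)/I(-152) = (-46926 - 26782)/(-152) = -73708*(-1/152) = 18427/38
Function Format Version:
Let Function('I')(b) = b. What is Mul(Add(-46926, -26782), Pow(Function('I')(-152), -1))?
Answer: Rational(18427, 38) ≈ 484.92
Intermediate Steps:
Mul(Add(-46926, -26782), Pow(Function('I')(-152), -1)) = Mul(Add(-46926, -26782), Pow(-152, -1)) = Mul(-73708, Rational(-1, 152)) = Rational(18427, 38)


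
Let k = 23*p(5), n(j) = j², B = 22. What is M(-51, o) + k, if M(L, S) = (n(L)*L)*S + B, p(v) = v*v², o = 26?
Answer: -3446029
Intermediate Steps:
p(v) = v³
M(L, S) = 22 + S*L³ (M(L, S) = (L²*L)*S + 22 = L³*S + 22 = S*L³ + 22 = 22 + S*L³)
k = 2875 (k = 23*5³ = 23*125 = 2875)
M(-51, o) + k = (22 + 26*(-51)³) + 2875 = (22 + 26*(-132651)) + 2875 = (22 - 3448926) + 2875 = -3448904 + 2875 = -3446029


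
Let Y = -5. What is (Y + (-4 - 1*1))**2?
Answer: 100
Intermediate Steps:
(Y + (-4 - 1*1))**2 = (-5 + (-4 - 1*1))**2 = (-5 + (-4 - 1))**2 = (-5 - 5)**2 = (-10)**2 = 100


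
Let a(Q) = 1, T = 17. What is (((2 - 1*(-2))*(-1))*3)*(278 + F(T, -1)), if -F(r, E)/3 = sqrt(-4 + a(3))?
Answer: -3336 + 36*I*sqrt(3) ≈ -3336.0 + 62.354*I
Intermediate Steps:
F(r, E) = -3*I*sqrt(3) (F(r, E) = -3*sqrt(-4 + 1) = -3*I*sqrt(3))
(((2 - 1*(-2))*(-1))*3)*(278 + F(T, -1)) = (((2 - 1*(-2))*(-1))*3)*(278 - 3*I*sqrt(3)) = (((2 + 2)*(-1))*3)*(278 - 3*I*sqrt(3)) = ((4*(-1))*3)*(278 - 3*I*sqrt(3)) = (-4*3)*(278 - 3*I*sqrt(3)) = -12*(278 - 3*I*sqrt(3)) = -3336 + 36*I*sqrt(3)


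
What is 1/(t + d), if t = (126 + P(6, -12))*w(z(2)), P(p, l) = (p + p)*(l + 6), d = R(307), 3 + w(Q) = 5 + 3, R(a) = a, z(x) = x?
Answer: 1/577 ≈ 0.0017331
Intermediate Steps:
w(Q) = 5 (w(Q) = -3 + (5 + 3) = -3 + 8 = 5)
d = 307
P(p, l) = 2*p*(6 + l) (P(p, l) = (2*p)*(6 + l) = 2*p*(6 + l))
t = 270 (t = (126 + 2*6*(6 - 12))*5 = (126 + 2*6*(-6))*5 = (126 - 72)*5 = 54*5 = 270)
1/(t + d) = 1/(270 + 307) = 1/577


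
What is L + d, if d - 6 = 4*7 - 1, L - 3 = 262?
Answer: 298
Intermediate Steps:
L = 265 (L = 3 + 262 = 265)
d = 33 (d = 6 + (4*7 - 1) = 6 + (28 - 1) = 6 + 27 = 33)
L + d = 265 + 33 = 298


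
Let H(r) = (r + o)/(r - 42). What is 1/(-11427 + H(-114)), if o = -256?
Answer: -78/891121 ≈ -8.7530e-5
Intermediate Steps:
H(r) = (-256 + r)/(-42 + r) (H(r) = (r - 256)/(r - 42) = (-256 + r)/(-42 + r))
1/(-11427 + H(-114)) = 1/(-11427 + (-256 - 114)/(-42 - 114)) = 1/(-11427 - 370/(-156)) = 1/(-11427 - 1/156*(-370)) = 1/(-11427 + 185/78) = 1/(-891121/78) = -78/891121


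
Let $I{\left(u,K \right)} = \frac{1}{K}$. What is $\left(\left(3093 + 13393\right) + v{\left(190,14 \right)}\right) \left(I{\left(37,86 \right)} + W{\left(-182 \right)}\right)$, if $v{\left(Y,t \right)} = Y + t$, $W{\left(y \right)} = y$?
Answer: $- \frac{130607595}{43} \approx -3.0374 \cdot 10^{6}$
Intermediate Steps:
$\left(\left(3093 + 13393\right) + v{\left(190,14 \right)}\right) \left(I{\left(37,86 \right)} + W{\left(-182 \right)}\right) = \left(\left(3093 + 13393\right) + \left(190 + 14\right)\right) \left(\frac{1}{86} - 182\right) = \left(16486 + 204\right) \left(\frac{1}{86} - 182\right) = 16690 \left(- \frac{15651}{86}\right) = - \frac{130607595}{43}$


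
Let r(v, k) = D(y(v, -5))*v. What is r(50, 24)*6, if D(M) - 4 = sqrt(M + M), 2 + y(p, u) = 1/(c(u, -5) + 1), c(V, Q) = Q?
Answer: 1200 + 450*I*sqrt(2) ≈ 1200.0 + 636.4*I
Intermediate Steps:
y(p, u) = -9/4 (y(p, u) = -2 + 1/(-5 + 1) = -2 + 1/(-4) = -2 - 1/4 = -9/4)
D(M) = 4 + sqrt(2)*sqrt(M) (D(M) = 4 + sqrt(M + M) = 4 + sqrt(2*M) = 4 + sqrt(2)*sqrt(M))
r(v, k) = v*(4 + 3*I*sqrt(2)/2) (r(v, k) = (4 + sqrt(2)*sqrt(-9/4))*v = (4 + sqrt(2)*(3*I/2))*v = (4 + 3*I*sqrt(2)/2)*v = v*(4 + 3*I*sqrt(2)/2))
r(50, 24)*6 = ((1/2)*50*(8 + 3*I*sqrt(2)))*6 = (200 + 75*I*sqrt(2))*6 = 1200 + 450*I*sqrt(2)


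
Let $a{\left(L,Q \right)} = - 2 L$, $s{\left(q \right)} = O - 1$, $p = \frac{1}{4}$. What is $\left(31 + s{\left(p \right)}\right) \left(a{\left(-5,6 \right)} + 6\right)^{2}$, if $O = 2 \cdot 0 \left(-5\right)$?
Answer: $7680$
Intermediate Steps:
$O = 0$ ($O = 0 \left(-5\right) = 0$)
$p = \frac{1}{4} \approx 0.25$
$s{\left(q \right)} = -1$ ($s{\left(q \right)} = 0 - 1 = -1$)
$\left(31 + s{\left(p \right)}\right) \left(a{\left(-5,6 \right)} + 6\right)^{2} = \left(31 - 1\right) \left(\left(-2\right) \left(-5\right) + 6\right)^{2} = 30 \left(10 + 6\right)^{2} = 30 \cdot 16^{2} = 30 \cdot 256 = 7680$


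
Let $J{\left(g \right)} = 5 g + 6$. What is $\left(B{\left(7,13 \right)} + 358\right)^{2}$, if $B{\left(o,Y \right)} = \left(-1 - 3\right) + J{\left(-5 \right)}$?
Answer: $112225$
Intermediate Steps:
$J{\left(g \right)} = 6 + 5 g$
$B{\left(o,Y \right)} = -23$ ($B{\left(o,Y \right)} = \left(-1 - 3\right) + \left(6 + 5 \left(-5\right)\right) = -4 + \left(6 - 25\right) = -4 - 19 = -23$)
$\left(B{\left(7,13 \right)} + 358\right)^{2} = \left(-23 + 358\right)^{2} = 335^{2} = 112225$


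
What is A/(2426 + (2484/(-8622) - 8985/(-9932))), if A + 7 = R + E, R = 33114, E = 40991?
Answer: 352515899944/11544453527 ≈ 30.536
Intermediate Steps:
A = 74098 (A = -7 + (33114 + 40991) = -7 + 74105 = 74098)
A/(2426 + (2484/(-8622) - 8985/(-9932))) = 74098/(2426 + (2484/(-8622) - 8985/(-9932))) = 74098/(2426 + (2484*(-1/8622) - 8985*(-1/9932))) = 74098/(2426 + (-138/479 + 8985/9932)) = 74098/(2426 + 2933199/4757428) = 74098/(11544453527/4757428) = 74098*(4757428/11544453527) = 352515899944/11544453527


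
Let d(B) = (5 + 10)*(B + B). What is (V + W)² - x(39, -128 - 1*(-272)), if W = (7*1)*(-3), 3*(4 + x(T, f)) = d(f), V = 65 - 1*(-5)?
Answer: 965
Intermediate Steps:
d(B) = 30*B (d(B) = 15*(2*B) = 30*B)
V = 70 (V = 65 + 5 = 70)
x(T, f) = -4 + 10*f (x(T, f) = -4 + (30*f)/3 = -4 + 10*f)
W = -21 (W = 7*(-3) = -21)
(V + W)² - x(39, -128 - 1*(-272)) = (70 - 21)² - (-4 + 10*(-128 - 1*(-272))) = 49² - (-4 + 10*(-128 + 272)) = 2401 - (-4 + 10*144) = 2401 - (-4 + 1440) = 2401 - 1*1436 = 2401 - 1436 = 965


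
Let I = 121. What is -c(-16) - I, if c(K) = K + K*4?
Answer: -41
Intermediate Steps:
c(K) = 5*K (c(K) = K + 4*K = 5*K)
-c(-16) - I = -5*(-16) - 1*121 = -1*(-80) - 121 = 80 - 121 = -41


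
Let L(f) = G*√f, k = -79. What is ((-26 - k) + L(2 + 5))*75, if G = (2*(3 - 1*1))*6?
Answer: 3975 + 1800*√7 ≈ 8737.4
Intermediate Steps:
G = 24 (G = (2*(3 - 1))*6 = (2*2)*6 = 4*6 = 24)
L(f) = 24*√f
((-26 - k) + L(2 + 5))*75 = ((-26 - 1*(-79)) + 24*√(2 + 5))*75 = ((-26 + 79) + 24*√7)*75 = (53 + 24*√7)*75 = 3975 + 1800*√7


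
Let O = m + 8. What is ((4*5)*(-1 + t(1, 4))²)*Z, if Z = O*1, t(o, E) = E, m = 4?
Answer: 2160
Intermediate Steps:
O = 12 (O = 4 + 8 = 12)
Z = 12 (Z = 12*1 = 12)
((4*5)*(-1 + t(1, 4))²)*Z = ((4*5)*(-1 + 4)²)*12 = (20*3²)*12 = (20*9)*12 = 180*12 = 2160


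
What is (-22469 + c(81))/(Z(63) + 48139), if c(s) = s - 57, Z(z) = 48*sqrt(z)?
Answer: -154354265/331031167 + 3232080*sqrt(7)/2317218169 ≈ -0.46259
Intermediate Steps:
c(s) = -57 + s
(-22469 + c(81))/(Z(63) + 48139) = (-22469 + (-57 + 81))/(48*sqrt(63) + 48139) = (-22469 + 24)/(48*(3*sqrt(7)) + 48139) = -22445/(144*sqrt(7) + 48139) = -22445/(48139 + 144*sqrt(7))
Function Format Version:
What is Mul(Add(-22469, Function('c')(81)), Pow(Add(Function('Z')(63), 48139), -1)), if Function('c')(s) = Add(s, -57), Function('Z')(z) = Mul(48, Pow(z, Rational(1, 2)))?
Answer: Add(Rational(-154354265, 331031167), Mul(Rational(3232080, 2317218169), Pow(7, Rational(1, 2)))) ≈ -0.46259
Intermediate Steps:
Function('c')(s) = Add(-57, s)
Mul(Add(-22469, Function('c')(81)), Pow(Add(Function('Z')(63), 48139), -1)) = Mul(Add(-22469, Add(-57, 81)), Pow(Add(Mul(48, Pow(63, Rational(1, 2))), 48139), -1)) = Mul(Add(-22469, 24), Pow(Add(Mul(48, Mul(3, Pow(7, Rational(1, 2)))), 48139), -1)) = Mul(-22445, Pow(Add(Mul(144, Pow(7, Rational(1, 2))), 48139), -1)) = Mul(-22445, Pow(Add(48139, Mul(144, Pow(7, Rational(1, 2)))), -1))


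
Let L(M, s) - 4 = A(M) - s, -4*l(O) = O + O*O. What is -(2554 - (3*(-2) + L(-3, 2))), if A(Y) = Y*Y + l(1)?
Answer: -5099/2 ≈ -2549.5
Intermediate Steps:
l(O) = -O/4 - O**2/4 (l(O) = -(O + O*O)/4 = -(O + O**2)/4 = -O/4 - O**2/4)
A(Y) = -1/2 + Y**2 (A(Y) = Y*Y - 1/4*1*(1 + 1) = Y**2 - 1/4*1*2 = Y**2 - 1/2 = -1/2 + Y**2)
L(M, s) = 7/2 + M**2 - s (L(M, s) = 4 + ((-1/2 + M**2) - s) = 4 + (-1/2 + M**2 - s) = 7/2 + M**2 - s)
-(2554 - (3*(-2) + L(-3, 2))) = -(2554 - (3*(-2) + (7/2 + (-3)**2 - 1*2))) = -(2554 - (-6 + (7/2 + 9 - 2))) = -(2554 - (-6 + 21/2)) = -(2554 - 1*9/2) = -(2554 - 9/2) = -1*5099/2 = -5099/2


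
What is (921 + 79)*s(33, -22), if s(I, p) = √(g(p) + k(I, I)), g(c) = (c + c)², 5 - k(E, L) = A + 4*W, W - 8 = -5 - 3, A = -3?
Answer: 18000*√6 ≈ 44091.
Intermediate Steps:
W = 0 (W = 8 + (-5 - 3) = 8 - 8 = 0)
k(E, L) = 8 (k(E, L) = 5 - (-3 + 4*0) = 5 - (-3 + 0) = 5 - 1*(-3) = 5 + 3 = 8)
g(c) = 4*c² (g(c) = (2*c)² = 4*c²)
s(I, p) = √(8 + 4*p²) (s(I, p) = √(4*p² + 8) = √(8 + 4*p²))
(921 + 79)*s(33, -22) = (921 + 79)*(2*√(2 + (-22)²)) = 1000*(2*√(2 + 484)) = 1000*(2*√486) = 1000*(2*(9*√6)) = 1000*(18*√6) = 18000*√6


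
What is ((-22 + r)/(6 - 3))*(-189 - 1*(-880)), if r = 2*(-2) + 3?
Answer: -15893/3 ≈ -5297.7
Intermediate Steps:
r = -1 (r = -4 + 3 = -1)
((-22 + r)/(6 - 3))*(-189 - 1*(-880)) = ((-22 - 1)/(6 - 3))*(-189 - 1*(-880)) = (-23/3)*(-189 + 880) = -23*1/3*691 = -23/3*691 = -15893/3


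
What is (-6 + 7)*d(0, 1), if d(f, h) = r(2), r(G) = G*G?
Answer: 4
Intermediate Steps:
r(G) = G**2
d(f, h) = 4 (d(f, h) = 2**2 = 4)
(-6 + 7)*d(0, 1) = (-6 + 7)*4 = 1*4 = 4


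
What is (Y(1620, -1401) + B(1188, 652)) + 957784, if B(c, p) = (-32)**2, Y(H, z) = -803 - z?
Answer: 959406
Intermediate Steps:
B(c, p) = 1024
(Y(1620, -1401) + B(1188, 652)) + 957784 = ((-803 - 1*(-1401)) + 1024) + 957784 = ((-803 + 1401) + 1024) + 957784 = (598 + 1024) + 957784 = 1622 + 957784 = 959406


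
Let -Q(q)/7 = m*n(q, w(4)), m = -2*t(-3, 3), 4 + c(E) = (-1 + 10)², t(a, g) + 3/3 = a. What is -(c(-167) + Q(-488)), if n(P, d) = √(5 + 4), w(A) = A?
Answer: 91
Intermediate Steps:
t(a, g) = -1 + a
c(E) = 77 (c(E) = -4 + (-1 + 10)² = -4 + 9² = -4 + 81 = 77)
n(P, d) = 3 (n(P, d) = √9 = 3)
m = 8 (m = -2*(-1 - 3) = -2*(-4) = 8)
Q(q) = -168 (Q(q) = -56*3 = -7*24 = -168)
-(c(-167) + Q(-488)) = -(77 - 168) = -1*(-91) = 91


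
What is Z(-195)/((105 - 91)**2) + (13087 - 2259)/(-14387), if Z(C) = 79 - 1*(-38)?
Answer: -439009/2819852 ≈ -0.15569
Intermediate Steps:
Z(C) = 117 (Z(C) = 79 + 38 = 117)
Z(-195)/((105 - 91)**2) + (13087 - 2259)/(-14387) = 117/((105 - 91)**2) + (13087 - 2259)/(-14387) = 117/(14**2) + 10828*(-1/14387) = 117/196 - 10828/14387 = -439009/2819852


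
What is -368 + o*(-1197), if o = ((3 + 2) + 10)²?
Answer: -269693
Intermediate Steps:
o = 225 (o = (5 + 10)² = 15² = 225)
-368 + o*(-1197) = -368 + 225*(-1197) = -368 - 269325 = -269693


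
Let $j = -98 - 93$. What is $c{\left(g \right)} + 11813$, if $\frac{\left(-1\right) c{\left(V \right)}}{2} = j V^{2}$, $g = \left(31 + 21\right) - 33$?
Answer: $149715$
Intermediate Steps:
$j = -191$ ($j = -98 - 93 = -191$)
$g = 19$ ($g = 52 - 33 = 19$)
$c{\left(V \right)} = 382 V^{2}$ ($c{\left(V \right)} = - 2 \left(- 191 V^{2}\right) = 382 V^{2}$)
$c{\left(g \right)} + 11813 = 382 \cdot 19^{2} + 11813 = 382 \cdot 361 + 11813 = 137902 + 11813 = 149715$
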